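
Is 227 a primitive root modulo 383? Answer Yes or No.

No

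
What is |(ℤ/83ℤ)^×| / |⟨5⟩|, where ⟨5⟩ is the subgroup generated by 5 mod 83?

1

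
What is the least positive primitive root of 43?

3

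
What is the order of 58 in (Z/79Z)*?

26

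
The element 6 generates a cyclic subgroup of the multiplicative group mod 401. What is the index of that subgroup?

1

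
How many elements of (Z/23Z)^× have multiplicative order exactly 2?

1

φ(23) = 23 − 1 = 22 = 2 · 11.
Since (Z/23Z)^× is cyclic of order 22, the number of elements of order d is φ(d) when d | 22 and 0 otherwise.
2 | 22, and φ(2) = 2 − 1 = 1.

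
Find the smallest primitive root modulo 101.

φ(101) = 101 − 1 = 100 = 2^2 · 5^2.
g is a primitive root iff g^(100/q) ≢ 1 (mod 101) for each prime q ∈ {2, 5}.
g = 2: 2^50 ≡ 100; 2^20 ≡ 95 — none is 1, so 2 is a primitive root.
Hence the least primitive root of 101 is 2.

2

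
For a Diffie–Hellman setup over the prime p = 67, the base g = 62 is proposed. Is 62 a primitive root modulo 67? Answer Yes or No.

φ(67) = 67 − 1 = 66 = 2 · 3 · 11.
An element g generates (Z/67Z)^× iff g^(66/q) ≢ 1 (mod 67) for each prime q ∈ {2, 3, 11}.
62^33 ≡ 1 (mod 67)  [q = 2: ≡ 1 ✗]
62^22 ≡ 1 (mod 67)  [q = 3: ≡ 1 ✗]
62^6 ≡ 14 (mod 67)  [q = 11: ≢ 1 ✓]
62^33 ≡ 1 shows ord(62) | 33, strictly less than φ(67); not a primitive root.

No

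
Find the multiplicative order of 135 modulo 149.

Since 135 ∈ (Z/149Z)^×, its order divides φ(149) = 149 − 1 = 148 = 2^2 · 37.
Divisors of 148: 1, 2, 4, 37, 74, 148.
Check 135^d mod 149 for each divisor in increasing order:
135^1 ≡ 135 (mod 149)
135^2 ≡ 47 (mod 149)
135^4 ≡ 123 (mod 149)
135^37 ≡ 105 (mod 149)
135^74 ≡ 148 (mod 149)
135^148 ≡ 1 (mod 149) ✓
Therefore the multiplicative order of 135 modulo 149 is 148.

148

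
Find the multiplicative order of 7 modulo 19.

3

Since 7 ∈ (Z/19Z)^×, its order divides φ(19) = 19 − 1 = 18 = 2 · 3^2.
Divisors of 18: 1, 2, 3, 6, 9, 18.
Evaluate successive powers at the divisors of 18:
7^1 ≡ 7
7^2 ≡ 11
7^3 ≡ 1
Hence ord(7) = 3.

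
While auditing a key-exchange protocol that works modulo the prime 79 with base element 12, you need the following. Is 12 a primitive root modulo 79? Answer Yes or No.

φ(79) = 79 − 1 = 78 = 2 · 3 · 13.
An element g generates (Z/79Z)^× iff g^(78/q) ≢ 1 (mod 79) for each prime q ∈ {2, 3, 13}.
12^39 ≡ 78 (mod 79)  [q = 2: ≢ 1 ✓]
12^26 ≡ 1 (mod 79)  [q = 3: ≡ 1 ✗]
12^6 ≡ 21 (mod 79)  [q = 13: ≢ 1 ✓]
12^26 ≡ 1 shows ord(12) | 26, strictly less than φ(79); not a primitive root.

No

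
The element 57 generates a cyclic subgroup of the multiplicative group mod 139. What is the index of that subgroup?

By Lagrange's theorem, ord_139(57) divides φ(139) = 139 − 1 = 138 = 2 · 3 · 23.
Divisors of 138: 1, 2, 3, 6, 23, 46, 69, 138.
Check 57^d mod 139 for each divisor in increasing order:
57^1 ≡ 57 (mod 139)
57^2 ≡ 52 (mod 139)
57^3 ≡ 45 (mod 139)
57^6 ≡ 79 (mod 139)
57^23 ≡ 1 (mod 139) ✓
So ord_139(57) = 23, hence |⟨57⟩| = 23.
[(Z/139Z)^× : ⟨57⟩] = 138/23 = 6.

6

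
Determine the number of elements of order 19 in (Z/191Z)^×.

18

φ(191) = 191 − 1 = 190 = 2 · 5 · 19.
In a cyclic group of order 190, there are φ(d) elements of order d for each divisor d of 190, and zero for non-divisors.
19 | 190, and φ(19) = 19 − 1 = 18.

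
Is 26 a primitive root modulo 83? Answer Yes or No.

φ(83) = 83 − 1 = 82 = 2 · 41.
Test 26^(82/q) mod 83 for each prime factor q of 82:
26^41 ≡ 1 (mod 83)  [q = 2: ≡ 1 ✗]
26^2 ≡ 12 (mod 83)  [q = 41: ≢ 1 ✓]
26^41 ≡ 1 shows ord(26) | 41, strictly less than φ(83); not a primitive root.

No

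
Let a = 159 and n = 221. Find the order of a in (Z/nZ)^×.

48

The order of 159 must divide φ(221) = φ(13·17) = (13−1)·(17−1) = 12·16 = 192 = 2^6 · 3.
Divisors of 192: 1, 2, 3, 4, 6, 8, 12, 16, 24, 32, 48, 64, 96, 192.
Compute 159^d (mod 221) for the divisors d until we hit 1:
159^1 ≡ 159
159^2 ≡ 87
159^3 ≡ 131
159^4 ≡ 55
159^6 ≡ 144
159^8 ≡ 152
159^12 ≡ 183
159^16 ≡ 120
159^24 ≡ 118
159^32 ≡ 35
159^48 ≡ 1
Therefore the multiplicative order of 159 modulo 221 is 48.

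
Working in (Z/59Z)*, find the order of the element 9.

29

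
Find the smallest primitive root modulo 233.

3

φ(233) = 233 − 1 = 232 = 2^3 · 29.
Test candidates g = 2, 3, … against the prime factors q ∈ {2, 29} of φ(233): g is a generator iff g^(232/q) ≢ 1 for every such q.
g = 2: 2^116 ≡ 1 — hits 1, so not a primitive root.
g = 3: 3^116 ≡ 232; 3^8 ≡ 37 — none is 1, so 3 is a primitive root.
The smallest primitive root modulo 233 is 3.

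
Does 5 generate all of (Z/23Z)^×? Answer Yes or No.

Yes

φ(23) = 23 − 1 = 22 = 2 · 11.
5 is a primitive root mod 23 iff 5^(φ(23)/q) ≢ 1 for every prime q | φ(23), i.e. q ∈ {2, 11}.
5^11 ≡ 22 (mod 23)  [q = 2: ≢ 1 ✓]
5^2 ≡ 2 (mod 23)  [q = 11: ≢ 1 ✓]
None equal 1, so ord_23(5) = 22: 5 is a primitive root.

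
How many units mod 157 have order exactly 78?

24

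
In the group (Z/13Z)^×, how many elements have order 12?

φ(13) = 13 − 1 = 12 = 2^2 · 3.
Since (Z/13Z)^× is cyclic of order 12, the number of elements of order d is φ(d) when d | 12 and 0 otherwise.
12 = 2^2 · 3 divides 12, and φ(12) = 4.

4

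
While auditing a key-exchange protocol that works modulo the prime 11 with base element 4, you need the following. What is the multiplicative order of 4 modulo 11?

ord(4) | φ(11) = 11 − 1 = 10 = 2 · 5.
Divisors of 10: 1, 2, 5, 10.
Compute 4^d (mod 11) for the divisors d until we hit 1:
4^1 ≡ 4 (mod 11)
4^2 ≡ 5 (mod 11)
4^5 ≡ 1 (mod 11) ✓
So ord_11(4) = 5.

5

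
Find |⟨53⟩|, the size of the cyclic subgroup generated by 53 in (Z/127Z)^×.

The order of 53 must divide φ(127) = 127 − 1 = 126 = 2 · 3^2 · 7.
Divisors of 126: 1, 2, 3, 6, 7, 9, 14, 18, 21, 42, 63, 126.
Compute 53^d (mod 127) for the divisors d until we hit 1:
53^1 ≡ 53 (mod 127)
53^2 ≡ 15 (mod 127)
53^3 ≡ 33 (mod 127)
53^6 ≡ 73 (mod 127)
53^7 ≡ 59 (mod 127)
53^9 ≡ 123 (mod 127)
53^14 ≡ 52 (mod 127)
53^18 ≡ 16 (mod 127)
53^21 ≡ 20 (mod 127)
53^42 ≡ 19 (mod 127)
53^63 ≡ 126 (mod 127)
53^126 ≡ 1 (mod 127) ✓
Hence ord(53) = 126.

126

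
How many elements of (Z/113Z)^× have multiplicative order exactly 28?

φ(113) = 113 − 1 = 112 = 2^4 · 7.
In a cyclic group of order 112, there are φ(d) elements of order d for each divisor d of 112, and zero for non-divisors.
28 = 2^2 · 7 divides 112, and φ(28) = 12.

12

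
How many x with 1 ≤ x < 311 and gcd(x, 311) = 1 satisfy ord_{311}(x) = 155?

120

φ(311) = 311 − 1 = 310 = 2 · 5 · 31.
In a cyclic group of order 310, there are φ(d) elements of order d for each divisor d of 310, and zero for non-divisors.
155 = 5 · 31 divides 310, and φ(155) = 120.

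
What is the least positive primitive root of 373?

2

φ(373) = 373 − 1 = 372 = 2^2 · 3 · 31.
g is a primitive root iff g^(372/q) ≢ 1 (mod 373) for each prime q ∈ {2, 3, 31}.
g = 2: 2^186 ≡ 372; 2^124 ≡ 284; 2^12 ≡ 366 — none is 1, so 2 is a primitive root.
The smallest primitive root modulo 373 is 2.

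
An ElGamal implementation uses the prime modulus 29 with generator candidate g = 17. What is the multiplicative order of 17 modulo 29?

4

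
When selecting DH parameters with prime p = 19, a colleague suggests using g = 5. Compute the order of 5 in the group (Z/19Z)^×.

9

The order of 5 must divide φ(19) = 19 − 1 = 18 = 2 · 3^2.
Divisors of 18: 1, 2, 3, 6, 9, 18.
Compute 5^d (mod 19) for the divisors d until we hit 1:
5^1 ≡ 5 (mod 19)
5^2 ≡ 6 (mod 19)
5^3 ≡ 11 (mod 19)
5^6 ≡ 7 (mod 19)
5^9 ≡ 1 (mod 19) ✓
Therefore the multiplicative order of 5 modulo 19 is 9.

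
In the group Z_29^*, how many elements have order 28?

12

φ(29) = 29 − 1 = 28 = 2^2 · 7.
Since (Z/29Z)^× is cyclic of order 28, the number of elements of order d is φ(d) when d | 28 and 0 otherwise.
28 = 2^2 · 7 divides 28, and φ(28) = 12.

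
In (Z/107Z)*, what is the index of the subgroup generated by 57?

2

The order of 57 must divide φ(107) = 107 − 1 = 106 = 2 · 53.
Divisors of 106: 1, 2, 53, 106.
Compute 57^d (mod 107) for the divisors d until we hit 1:
57^1 ≡ 57 (mod 107)
57^2 ≡ 39 (mod 107)
57^53 ≡ 1 (mod 107) ✓
So ord_107(57) = 53, hence |⟨57⟩| = 53.
[(Z/107Z)^× : ⟨57⟩] = 106/53 = 2.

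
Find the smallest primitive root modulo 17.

φ(17) = 17 − 1 = 16 = 2^4.
Test candidates g = 2, 3, … against the prime factors q ∈ {2} of φ(17): g is a generator iff g^(16/q) ≢ 1 for every such q.
g = 2: 2^8 ≡ 1 — hits 1, so not a primitive root.
g = 3: 3^8 ≡ 16 — none is 1, so 3 is a primitive root.
So 3 is the smallest generator of (Z/17Z)^×.

3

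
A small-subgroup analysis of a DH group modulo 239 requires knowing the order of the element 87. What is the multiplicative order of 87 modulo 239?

Since 87 ∈ (Z/239Z)^×, its order divides φ(239) = 239 − 1 = 238 = 2 · 7 · 17.
Divisors of 238: 1, 2, 7, 14, 17, 34, 119, 238.
Test each divisor d:
87^1 ≡ 87
87^2 ≡ 160
87^7 ≡ 132
87^14 ≡ 216
87^17 ≡ 100
87^34 ≡ 201
87^119 ≡ 1
Hence ord(87) = 119.

119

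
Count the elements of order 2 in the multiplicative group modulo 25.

1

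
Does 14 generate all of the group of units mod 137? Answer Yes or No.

No

φ(137) = 137 − 1 = 136 = 2^3 · 17.
14 is a primitive root mod 137 iff 14^(φ(137)/q) ≢ 1 for every prime q | φ(137), i.e. q ∈ {2, 17}.
14^68 ≡ 1 (mod 137)  [q = 2: ≡ 1 ✗]
14^8 ≡ 122 (mod 137)  [q = 17: ≢ 1 ✓]
The check at q = 2 fails, so 14 generates a proper subgroup.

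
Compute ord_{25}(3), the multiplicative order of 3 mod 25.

20

By Lagrange's theorem, ord_25(3) divides φ(25) = φ(5^2) = 5·(5−1) = 20 = 2^2 · 5.
Divisors of 20: 1, 2, 4, 5, 10, 20.
Evaluate successive powers at the divisors of 20:
3^1 ≡ 3
3^2 ≡ 9
3^4 ≡ 6
3^5 ≡ 18
3^10 ≡ 24
3^20 ≡ 1
The smallest such exponent is 20, so the order of 3 is 20.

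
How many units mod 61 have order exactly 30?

φ(61) = 61 − 1 = 60 = 2^2 · 3 · 5.
In a cyclic group of order 60, there are φ(d) elements of order d for each divisor d of 60, and zero for non-divisors.
30 = 2 · 3 · 5 divides 60, and φ(30) = 8.

8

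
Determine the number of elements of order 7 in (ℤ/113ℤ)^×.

6

φ(113) = 113 − 1 = 112 = 2^4 · 7.
(Z/113Z)^× is cyclic (|G| = 112); a cyclic group of order m has exactly φ(d) elements of each order d | m, and none otherwise.
7 | 112, and φ(7) = 7 − 1 = 6.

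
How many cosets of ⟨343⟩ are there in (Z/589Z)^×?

108

The order of 343 must divide φ(589) = φ(19·31) = (19−1)·(31−1) = 18·30 = 540 = 2^2 · 3^3 · 5.
Divisors of 540: 1, 2, 3, 4, 5, 6, 9, 10, 12, 15, 18, 20, 27, 30, 36, 45, 54, 60, 90, 108, 135, 180, 270, 540.
Compute 343^d (mod 589) for the divisors d until we hit 1:
343^1 ≡ 343 (mod 589)
343^2 ≡ 438 (mod 589)
343^3 ≡ 39 (mod 589)
343^4 ≡ 419 (mod 589)
343^5 ≡ 1 (mod 589) ✓
Thus |⟨343⟩| = ord(343) = 5.
Index = |(Z/589Z)^×| / |⟨343⟩| = 540 / 5 = 108.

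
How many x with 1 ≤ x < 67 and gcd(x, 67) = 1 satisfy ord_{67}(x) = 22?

φ(67) = 67 − 1 = 66 = 2 · 3 · 11.
(Z/67Z)^× is cyclic (|G| = 66); a cyclic group of order m has exactly φ(d) elements of each order d | m, and none otherwise.
22 = 2 · 11 divides 66, and φ(22) = 10.

10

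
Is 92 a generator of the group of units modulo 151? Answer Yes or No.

φ(151) = 151 − 1 = 150 = 2 · 3 · 5^2.
It suffices to check that the order of 92 is not a proper divisor of 150: compute 92^(150/q) for q ∈ {2, 3, 5}.
92^75 ≡ 150 (mod 151)  [q = 2: ≢ 1 ✓]
92^50 ≡ 1 (mod 151)  [q = 3: ≡ 1 ✗]
92^30 ≡ 1 (mod 151)  [q = 5: ≡ 1 ✗]
The check at q = 3 fails, so 92 generates a proper subgroup.

No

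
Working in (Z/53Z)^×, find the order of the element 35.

52

Since 35 ∈ (Z/53Z)^×, its order divides φ(53) = 53 − 1 = 52 = 2^2 · 13.
Divisors of 52: 1, 2, 4, 13, 26, 52.
Check 35^d mod 53 for each divisor in increasing order:
35^1 ≡ 35 (mod 53)
35^2 ≡ 6 (mod 53)
35^4 ≡ 36 (mod 53)
35^13 ≡ 30 (mod 53)
35^26 ≡ 52 (mod 53)
35^52 ≡ 1 (mod 53) ✓
Therefore the multiplicative order of 35 modulo 53 is 52.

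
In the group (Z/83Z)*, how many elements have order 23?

0

φ(83) = 83 − 1 = 82 = 2 · 41.
Since (Z/83Z)^× is cyclic of order 82, the number of elements of order d is φ(d) when d | 82 and 0 otherwise.
Here 82 is not a multiple of 23, so there are no elements of order 23.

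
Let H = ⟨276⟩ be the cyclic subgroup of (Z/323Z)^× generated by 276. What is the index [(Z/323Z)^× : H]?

Since 276 ∈ (Z/323Z)^×, its order divides φ(323) = φ(17·19) = (17−1)·(19−1) = 16·18 = 288 = 2^5 · 3^2.
Divisors of 288: 1, 2, 3, 4, 6, 8, 9, 12, 16, 18, 24, 32, 36, 48, 72, 96, 144, 288.
Test each divisor d:
276^1 ≡ 276
276^2 ≡ 271
276^3 ≡ 183
276^4 ≡ 120
276^6 ≡ 220
276^8 ≡ 188
276^9 ≡ 208
276^12 ≡ 273
276^16 ≡ 137
276^18 ≡ 305
276^24 ≡ 239
276^32 ≡ 35
276^36 ≡ 1
Thus |⟨276⟩| = ord(276) = 36.
The index is φ(323) / ord(276) = 288 / 36 = 8.

8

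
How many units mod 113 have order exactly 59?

φ(113) = 113 − 1 = 112 = 2^4 · 7.
(Z/113Z)^× is cyclic (|G| = 112); a cyclic group of order m has exactly φ(d) elements of each order d | m, and none otherwise.
Here 112 is not a multiple of 59, so there are no elements of order 59.

0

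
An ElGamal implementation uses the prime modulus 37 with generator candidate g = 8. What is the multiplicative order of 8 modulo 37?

12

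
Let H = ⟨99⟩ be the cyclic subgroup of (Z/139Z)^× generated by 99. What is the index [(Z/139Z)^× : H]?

2

Since 99 ∈ (Z/139Z)^×, its order divides φ(139) = 139 − 1 = 138 = 2 · 3 · 23.
Divisors of 138: 1, 2, 3, 6, 23, 46, 69, 138.
Test each divisor d:
99^1 ≡ 99
99^2 ≡ 71
99^3 ≡ 79
99^6 ≡ 125
99^23 ≡ 96
99^46 ≡ 42
99^69 ≡ 1
So ord_139(99) = 69, hence |⟨99⟩| = 69.
The index is φ(139) / ord(99) = 138 / 69 = 2.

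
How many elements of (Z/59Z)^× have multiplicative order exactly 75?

0

φ(59) = 59 − 1 = 58 = 2 · 29.
In a cyclic group of order 58, there are φ(d) elements of order d for each divisor d of 58, and zero for non-divisors.
75 does not divide 58, so no element of (Z/59Z)^× has order 75.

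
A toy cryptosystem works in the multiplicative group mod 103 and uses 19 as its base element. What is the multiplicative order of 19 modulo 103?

51

The order of 19 must divide φ(103) = 103 − 1 = 102 = 2 · 3 · 17.
Divisors of 102: 1, 2, 3, 6, 17, 34, 51, 102.
Evaluate successive powers at the divisors of 102:
19^1 ≡ 19 (mod 103)
19^2 ≡ 52 (mod 103)
19^3 ≡ 61 (mod 103)
19^6 ≡ 13 (mod 103)
19^17 ≡ 56 (mod 103)
19^34 ≡ 46 (mod 103)
19^51 ≡ 1 (mod 103) ✓
The smallest such exponent is 51, so the order of 19 is 51.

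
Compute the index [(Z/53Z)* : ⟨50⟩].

By Lagrange's theorem, ord_53(50) divides φ(53) = 53 − 1 = 52 = 2^2 · 13.
Divisors of 52: 1, 2, 4, 13, 26, 52.
Compute 50^d (mod 53) for the divisors d until we hit 1:
50^1 ≡ 50 (mod 53)
50^2 ≡ 9 (mod 53)
50^4 ≡ 28 (mod 53)
50^13 ≡ 23 (mod 53)
50^26 ≡ 52 (mod 53)
50^52 ≡ 1 (mod 53) ✓
Thus |⟨50⟩| = ord(50) = 52.
Index = |(Z/53Z)^×| / |⟨50⟩| = 52 / 52 = 1.

1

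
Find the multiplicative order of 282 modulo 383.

382

Since 282 ∈ (Z/383Z)^×, its order divides φ(383) = 383 − 1 = 382 = 2 · 191.
Divisors of 382: 1, 2, 191, 382.
Test each divisor d:
282^1 ≡ 282 (mod 383)
282^2 ≡ 243 (mod 383)
282^191 ≡ 382 (mod 383)
282^382 ≡ 1 (mod 383) ✓
So ord_383(282) = 382.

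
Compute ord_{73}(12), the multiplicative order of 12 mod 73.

36

By Lagrange's theorem, ord_73(12) divides φ(73) = 73 − 1 = 72 = 2^3 · 3^2.
Divisors of 72: 1, 2, 3, 4, 6, 8, 9, 12, 18, 24, 36, 72.
Evaluate successive powers at the divisors of 72:
12^1 ≡ 12
12^2 ≡ 71
12^3 ≡ 49
12^4 ≡ 4
12^6 ≡ 65
12^8 ≡ 16
12^9 ≡ 46
12^12 ≡ 64
12^18 ≡ 72
12^24 ≡ 8
12^36 ≡ 1
Therefore the multiplicative order of 12 modulo 73 is 36.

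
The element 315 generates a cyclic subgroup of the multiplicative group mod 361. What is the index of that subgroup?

6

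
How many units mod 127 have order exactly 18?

6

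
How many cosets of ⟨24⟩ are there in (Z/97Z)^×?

4

By Lagrange's theorem, ord_97(24) divides φ(97) = 97 − 1 = 96 = 2^5 · 3.
Divisors of 96: 1, 2, 3, 4, 6, 8, 12, 16, 24, 32, 48, 96.
Test each divisor d:
24^1 ≡ 24 (mod 97)
24^2 ≡ 91 (mod 97)
24^3 ≡ 50 (mod 97)
24^4 ≡ 36 (mod 97)
24^6 ≡ 75 (mod 97)
24^8 ≡ 35 (mod 97)
24^12 ≡ 96 (mod 97)
24^16 ≡ 61 (mod 97)
24^24 ≡ 1 (mod 97) ✓
The order of 24 is 24, so the subgroup it generates has 24 elements.
The index is φ(97) / ord(24) = 96 / 24 = 4.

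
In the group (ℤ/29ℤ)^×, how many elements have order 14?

φ(29) = 29 − 1 = 28 = 2^2 · 7.
In a cyclic group of order 28, there are φ(d) elements of order d for each divisor d of 28, and zero for non-divisors.
14 = 2 · 7 divides 28, and φ(14) = 6.

6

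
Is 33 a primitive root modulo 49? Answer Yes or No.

φ(49) = φ(7^2) = 7·(7−1) = 42 = 2 · 3 · 7.
Test 33^(42/q) mod 49 for each prime factor q of 42:
33^21 ≡ 48 (mod 49)  [q = 2: ≢ 1 ✓]
33^14 ≡ 18 (mod 49)  [q = 3: ≢ 1 ✓]
33^6 ≡ 8 (mod 49)  [q = 7: ≢ 1 ✓]
All checks pass, so 33 has order 42 and is a primitive root modulo 49.

Yes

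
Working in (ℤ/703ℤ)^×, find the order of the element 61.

36

The order of 61 must divide φ(703) = φ(19·37) = (19−1)·(37−1) = 18·36 = 648 = 2^3 · 3^4.
Divisors of 648: 1, 2, 3, 4, 6, 8, 9, 12, 18, 24, 27, 36, 54, 72, 81, 108, 162, 216, 324, 648.
Evaluate successive powers at the divisors of 648:
61^1 ≡ 61
61^2 ≡ 206
61^3 ≡ 615
61^4 ≡ 256
61^6 ≡ 11
61^8 ≡ 157
61^9 ≡ 438
61^12 ≡ 121
61^18 ≡ 628
61^24 ≡ 581
61^27 ≡ 191
61^36 ≡ 1
So ord_703(61) = 36.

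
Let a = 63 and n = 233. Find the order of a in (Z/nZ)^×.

29

Since 63 ∈ (Z/233Z)^×, its order divides φ(233) = 233 − 1 = 232 = 2^3 · 29.
Divisors of 232: 1, 2, 4, 8, 29, 58, 116, 232.
Check 63^d mod 233 for each divisor in increasing order:
63^1 ≡ 63 (mod 233)
63^2 ≡ 8 (mod 233)
63^4 ≡ 64 (mod 233)
63^8 ≡ 135 (mod 233)
63^29 ≡ 1 (mod 233) ✓
Therefore the multiplicative order of 63 modulo 233 is 29.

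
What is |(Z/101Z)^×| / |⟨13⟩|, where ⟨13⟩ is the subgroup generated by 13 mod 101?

2

Since 13 ∈ (Z/101Z)^×, its order divides φ(101) = 101 − 1 = 100 = 2^2 · 5^2.
Divisors of 100: 1, 2, 4, 5, 10, 20, 25, 50, 100.
Compute 13^d (mod 101) for the divisors d until we hit 1:
13^1 ≡ 13 (mod 101)
13^2 ≡ 68 (mod 101)
13^4 ≡ 79 (mod 101)
13^5 ≡ 17 (mod 101)
13^10 ≡ 87 (mod 101)
13^20 ≡ 95 (mod 101)
13^25 ≡ 100 (mod 101)
13^50 ≡ 1 (mod 101) ✓
The order of 13 is 50, so the subgroup it generates has 50 elements.
The index is φ(101) / ord(13) = 100 / 50 = 2.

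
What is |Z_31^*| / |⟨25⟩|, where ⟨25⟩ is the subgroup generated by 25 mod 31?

ord(25) | φ(31) = 31 − 1 = 30 = 2 · 3 · 5.
Divisors of 30: 1, 2, 3, 5, 6, 10, 15, 30.
Check 25^d mod 31 for each divisor in increasing order:
25^1 ≡ 25 (mod 31)
25^2 ≡ 5 (mod 31)
25^3 ≡ 1 (mod 31) ✓
The order of 25 is 3, so the subgroup it generates has 3 elements.
Index = |(Z/31Z)^×| / |⟨25⟩| = 30 / 3 = 10.

10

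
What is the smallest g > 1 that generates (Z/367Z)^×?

φ(367) = 367 − 1 = 366 = 2 · 3 · 61.
Test candidates g = 2, 3, … against the prime factors q ∈ {2, 3, 61} of φ(367): g is a generator iff g^(366/q) ≢ 1 for every such q.
g = 2: 2^183 ≡ 1 — hits 1, so not a primitive root.
g = 3: 3^183 ≡ 366; 3^122 ≡ 1 — hits 1, so not a primitive root.
g = 4: 4^183 ≡ 1 — hits 1, so not a primitive root.
g = 5: 5^183 ≡ 366; 5^122 ≡ 1 — hits 1, so not a primitive root.
g = 6: 6^183 ≡ 366; 6^122 ≡ 283; 6^6 ≡ 47 — none is 1, so 6 is a primitive root.
So 6 is the smallest generator of (Z/367Z)^×.

6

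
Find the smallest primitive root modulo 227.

2

φ(227) = 227 − 1 = 226 = 2 · 113.
Test candidates g = 2, 3, … against the prime factors q ∈ {2, 113} of φ(227): g is a generator iff g^(226/q) ≢ 1 for every such q.
g = 2: 2^113 ≡ 226; 2^2 ≡ 4 — none is 1, so 2 is a primitive root.
Hence the least primitive root of 227 is 2.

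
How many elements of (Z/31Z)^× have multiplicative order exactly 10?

4

φ(31) = 31 − 1 = 30 = 2 · 3 · 5.
In a cyclic group of order 30, there are φ(d) elements of order d for each divisor d of 30, and zero for non-divisors.
10 = 2 · 5 divides 30, and φ(10) = 4.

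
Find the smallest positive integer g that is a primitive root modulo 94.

5

φ(94) = φ(2)·φ(47) = 1·46 = 46 = 2 · 23.
g is a primitive root iff g^(46/q) ≢ 1 (mod 94) for each prime q ∈ {2, 23}.
g = 2: gcd(2, 94) = 2 > 1, not a unit — skip.
g = 3: 3^23 ≡ 1 — hits 1, so not a primitive root.
g = 4: gcd(4, 94) = 2 > 1, not a unit — skip.
g = 5: 5^23 ≡ 93; 5^2 ≡ 25 — none is 1, so 5 is a primitive root.
Hence the least primitive root of 94 is 5.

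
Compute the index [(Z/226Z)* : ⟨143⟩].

16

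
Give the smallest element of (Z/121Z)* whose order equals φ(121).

2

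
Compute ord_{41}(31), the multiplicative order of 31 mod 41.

Since 31 ∈ (Z/41Z)^×, its order divides φ(41) = 41 − 1 = 40 = 2^3 · 5.
Divisors of 40: 1, 2, 4, 5, 8, 10, 20, 40.
Compute 31^d (mod 41) for the divisors d until we hit 1:
31^1 ≡ 31 (mod 41)
31^2 ≡ 18 (mod 41)
31^4 ≡ 37 (mod 41)
31^5 ≡ 40 (mod 41)
31^8 ≡ 16 (mod 41)
31^10 ≡ 1 (mod 41) ✓
The smallest such exponent is 10, so the order of 31 is 10.

10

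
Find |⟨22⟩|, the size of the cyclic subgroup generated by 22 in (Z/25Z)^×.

ord(22) | φ(25) = φ(5^2) = 5·(5−1) = 20 = 2^2 · 5.
Divisors of 20: 1, 2, 4, 5, 10, 20.
Compute 22^d (mod 25) for the divisors d until we hit 1:
22^1 ≡ 22 (mod 25)
22^2 ≡ 9 (mod 25)
22^4 ≡ 6 (mod 25)
22^5 ≡ 7 (mod 25)
22^10 ≡ 24 (mod 25)
22^20 ≡ 1 (mod 25) ✓
So ord_25(22) = 20.

20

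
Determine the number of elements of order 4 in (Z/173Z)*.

φ(173) = 173 − 1 = 172 = 2^2 · 43.
In a cyclic group of order 172, there are φ(d) elements of order d for each divisor d of 172, and zero for non-divisors.
4 = 2^2 divides 172, and φ(4) = 2.

2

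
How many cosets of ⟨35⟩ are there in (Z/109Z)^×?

ord(35) | φ(109) = 109 − 1 = 108 = 2^2 · 3^3.
Divisors of 108: 1, 2, 3, 4, 6, 9, 12, 18, 27, 36, 54, 108.
Compute 35^d (mod 109) for the divisors d until we hit 1:
35^1 ≡ 35 (mod 109)
35^2 ≡ 26 (mod 109)
35^3 ≡ 38 (mod 109)
35^4 ≡ 22 (mod 109)
35^6 ≡ 27 (mod 109)
35^9 ≡ 45 (mod 109)
35^12 ≡ 75 (mod 109)
35^18 ≡ 63 (mod 109)
35^27 ≡ 1 (mod 109) ✓
Thus |⟨35⟩| = ord(35) = 27.
Index = |(Z/109Z)^×| / |⟨35⟩| = 108 / 27 = 4.

4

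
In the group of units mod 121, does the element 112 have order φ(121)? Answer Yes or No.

φ(121) = φ(11^2) = 11·(11−1) = 110 = 2 · 5 · 11.
An element g generates (Z/121Z)^× iff g^(110/q) ≢ 1 (mod 121) for each prime q ∈ {2, 5, 11}.
112^55 ≡ 120 (mod 121)  [q = 2: ≢ 1 ✓]
112^22 ≡ 81 (mod 121)  [q = 5: ≢ 1 ✓]
112^10 ≡ 1 (mod 121)  [q = 11: ≡ 1 ✗]
The check at q = 11 fails, so 112 generates a proper subgroup.

No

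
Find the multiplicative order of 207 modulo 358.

178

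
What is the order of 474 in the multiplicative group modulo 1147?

The order of 474 must divide φ(1147) = φ(31·37) = (31−1)·(37−1) = 30·36 = 1080 = 2^3 · 3^3 · 5.
Divisors of 1080: 1, 2, 3, 4, 5, 6, 8, 9, 10, 12, 15, 18, 20, 24, 27, 30, 36, 40, 45, 54, 60, 72, 90, 108, 120, 135, 180, 216, 270, 360, 540, 1080.
Test each divisor d:
474^1 ≡ 474 (mod 1147)
474^2 ≡ 1011 (mod 1147)
474^3 ≡ 915 (mod 1147)
474^4 ≡ 144 (mod 1147)
474^5 ≡ 583 (mod 1147)
474^6 ≡ 1062 (mod 1147)
474^8 ≡ 90 (mod 1147)
474^9 ≡ 221 (mod 1147)
474^10 ≡ 377 (mod 1147)
474^12 ≡ 343 (mod 1147)
474^15 ≡ 714 (mod 1147)
474^18 ≡ 667 (mod 1147)
474^20 ≡ 1048 (mod 1147)
474^24 ≡ 655 (mod 1147)
474^27 ≡ 591 (mod 1147)
474^30 ≡ 528 (mod 1147)
474^36 ≡ 1000 (mod 1147)
474^40 ≡ 625 (mod 1147)
474^45 ≡ 776 (mod 1147)
474^54 ≡ 593 (mod 1147)
474^60 ≡ 63 (mod 1147)
474^72 ≡ 963 (mod 1147)
474^90 ≡ 1 (mod 1147) ✓
Therefore the multiplicative order of 474 modulo 1147 is 90.

90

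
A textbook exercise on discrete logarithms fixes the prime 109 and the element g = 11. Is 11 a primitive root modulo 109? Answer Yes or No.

Yes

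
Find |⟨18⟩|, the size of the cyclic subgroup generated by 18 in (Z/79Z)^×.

13

The order of 18 must divide φ(79) = 79 − 1 = 78 = 2 · 3 · 13.
Divisors of 78: 1, 2, 3, 6, 13, 26, 39, 78.
Check 18^d mod 79 for each divisor in increasing order:
18^1 ≡ 18 (mod 79)
18^2 ≡ 8 (mod 79)
18^3 ≡ 65 (mod 79)
18^6 ≡ 38 (mod 79)
18^13 ≡ 1 (mod 79) ✓
Therefore the multiplicative order of 18 modulo 79 is 13.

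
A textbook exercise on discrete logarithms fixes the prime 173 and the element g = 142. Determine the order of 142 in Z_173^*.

The order of 142 must divide φ(173) = 173 − 1 = 172 = 2^2 · 43.
Divisors of 172: 1, 2, 4, 43, 86, 172.
Check 142^d mod 173 for each divisor in increasing order:
142^1 ≡ 142 (mod 173)
142^2 ≡ 96 (mod 173)
142^4 ≡ 47 (mod 173)
142^43 ≡ 1 (mod 173) ✓
So ord_173(142) = 43.

43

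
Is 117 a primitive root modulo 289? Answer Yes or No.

φ(289) = φ(17^2) = 17·(17−1) = 272 = 2^4 · 17.
117 is a primitive root mod 289 iff 117^(φ(289)/q) ≢ 1 for every prime q | φ(289), i.e. q ∈ {2, 17}.
117^136 ≡ 1 (mod 289)  [q = 2: ≡ 1 ✗]
117^16 ≡ 137 (mod 289)  [q = 17: ≢ 1 ✓]
117^136 ≡ 1 shows ord(117) | 136, strictly less than φ(289); not a primitive root.

No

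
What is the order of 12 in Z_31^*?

30

ord(12) | φ(31) = 31 − 1 = 30 = 2 · 3 · 5.
Divisors of 30: 1, 2, 3, 5, 6, 10, 15, 30.
Check 12^d mod 31 for each divisor in increasing order:
12^1 ≡ 12 (mod 31)
12^2 ≡ 20 (mod 31)
12^3 ≡ 23 (mod 31)
12^5 ≡ 26 (mod 31)
12^6 ≡ 2 (mod 31)
12^10 ≡ 25 (mod 31)
12^15 ≡ 30 (mod 31)
12^30 ≡ 1 (mod 31) ✓
Therefore the multiplicative order of 12 modulo 31 is 30.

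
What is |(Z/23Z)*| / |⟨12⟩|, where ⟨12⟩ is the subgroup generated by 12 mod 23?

2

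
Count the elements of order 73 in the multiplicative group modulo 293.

72

φ(293) = 293 − 1 = 292 = 2^2 · 73.
In a cyclic group of order 292, there are φ(d) elements of order d for each divisor d of 292, and zero for non-divisors.
73 | 292, and φ(73) = 73 − 1 = 72.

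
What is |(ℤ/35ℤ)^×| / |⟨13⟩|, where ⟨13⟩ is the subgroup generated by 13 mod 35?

6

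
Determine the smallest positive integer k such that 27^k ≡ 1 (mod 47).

23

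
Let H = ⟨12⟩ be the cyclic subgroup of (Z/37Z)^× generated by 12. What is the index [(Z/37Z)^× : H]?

4

Since 12 ∈ (Z/37Z)^×, its order divides φ(37) = 37 − 1 = 36 = 2^2 · 3^2.
Divisors of 36: 1, 2, 3, 4, 6, 9, 12, 18, 36.
Compute 12^d (mod 37) for the divisors d until we hit 1:
12^1 ≡ 12 (mod 37)
12^2 ≡ 33 (mod 37)
12^3 ≡ 26 (mod 37)
12^4 ≡ 16 (mod 37)
12^6 ≡ 10 (mod 37)
12^9 ≡ 1 (mod 37) ✓
Thus |⟨12⟩| = ord(12) = 9.
Index = |(Z/37Z)^×| / |⟨12⟩| = 36 / 9 = 4.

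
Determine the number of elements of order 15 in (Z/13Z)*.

φ(13) = 13 − 1 = 12 = 2^2 · 3.
(Z/13Z)^× is cyclic (|G| = 12); a cyclic group of order m has exactly φ(d) elements of each order d | m, and none otherwise.
Here 12 is not a multiple of 15, so there are no elements of order 15.

0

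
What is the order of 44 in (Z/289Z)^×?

272

The order of 44 must divide φ(289) = φ(17^2) = 17·(17−1) = 272 = 2^4 · 17.
Divisors of 272: 1, 2, 4, 8, 16, 17, 34, 68, 136, 272.
Test each divisor d:
44^1 ≡ 44
44^2 ≡ 202
44^4 ≡ 55
44^8 ≡ 135
44^16 ≡ 18
44^17 ≡ 214
44^34 ≡ 134
44^68 ≡ 38
44^136 ≡ 288
44^272 ≡ 1
The smallest such exponent is 272, so the order of 44 is 272.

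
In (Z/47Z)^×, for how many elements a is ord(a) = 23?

22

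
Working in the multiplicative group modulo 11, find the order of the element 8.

10

The order of 8 must divide φ(11) = 11 − 1 = 10 = 2 · 5.
Divisors of 10: 1, 2, 5, 10.
Test each divisor d:
8^1 ≡ 8 (mod 11)
8^2 ≡ 9 (mod 11)
8^5 ≡ 10 (mod 11)
8^10 ≡ 1 (mod 11) ✓
The smallest such exponent is 10, so the order of 8 is 10.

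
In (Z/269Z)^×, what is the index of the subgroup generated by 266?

By Lagrange's theorem, ord_269(266) divides φ(269) = 269 − 1 = 268 = 2^2 · 67.
Divisors of 268: 1, 2, 4, 67, 134, 268.
Test each divisor d:
266^1 ≡ 266
266^2 ≡ 9
266^4 ≡ 81
266^67 ≡ 82
266^134 ≡ 268
266^268 ≡ 1
Thus |⟨266⟩| = ord(266) = 268.
[(Z/269Z)^× : ⟨266⟩] = 268/268 = 1.

1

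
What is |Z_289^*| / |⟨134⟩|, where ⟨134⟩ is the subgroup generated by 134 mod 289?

34

By Lagrange's theorem, ord_289(134) divides φ(289) = φ(17^2) = 17·(17−1) = 272 = 2^4 · 17.
Divisors of 272: 1, 2, 4, 8, 16, 17, 34, 68, 136, 272.
Evaluate successive powers at the divisors of 272:
134^1 ≡ 134 (mod 289)
134^2 ≡ 38 (mod 289)
134^4 ≡ 288 (mod 289)
134^8 ≡ 1 (mod 289) ✓
Thus |⟨134⟩| = ord(134) = 8.
Index = |(Z/289Z)^×| / |⟨134⟩| = 272 / 8 = 34.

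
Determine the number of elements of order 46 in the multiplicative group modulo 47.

22

φ(47) = 47 − 1 = 46 = 2 · 23.
Since (Z/47Z)^× is cyclic of order 46, the number of elements of order d is φ(d) when d | 46 and 0 otherwise.
46 = 2 · 23 divides 46, and φ(46) = 22.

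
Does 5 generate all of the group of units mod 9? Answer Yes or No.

φ(9) = φ(3^2) = 3·(3−1) = 6 = 2 · 3.
An element g generates (Z/9Z)^× iff g^(6/q) ≢ 1 (mod 9) for each prime q ∈ {2, 3}.
5^3 ≡ 8 (mod 9)  [q = 2: ≢ 1 ✓]
5^2 ≡ 7 (mod 9)  [q = 3: ≢ 1 ✓]
None equal 1, so ord_9(5) = 6: 5 is a primitive root.

Yes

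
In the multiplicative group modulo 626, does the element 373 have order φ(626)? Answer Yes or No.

Yes

φ(626) = φ(2)·φ(313) = 1·312 = 312 = 2^3 · 3 · 13.
An element g generates (Z/626Z)^× iff g^(312/q) ≢ 1 (mod 626) for each prime q ∈ {2, 3, 13}.
373^156 ≡ 625 (mod 626)  [q = 2: ≢ 1 ✓]
373^104 ≡ 527 (mod 626)  [q = 3: ≢ 1 ✓]
373^24 ≡ 371 (mod 626)  [q = 13: ≢ 1 ✓]
Every test exponent gives a nontrivial residue, hence 373 generates the full group.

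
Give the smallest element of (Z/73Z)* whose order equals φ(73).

5

φ(73) = 73 − 1 = 72 = 2^3 · 3^2.
g is a primitive root iff g^(72/q) ≢ 1 (mod 73) for each prime q ∈ {2, 3}.
g = 2: 2^36 ≡ 1 — hits 1, so not a primitive root.
g = 3: 3^36 ≡ 1 — hits 1, so not a primitive root.
g = 4: 4^36 ≡ 1 — hits 1, so not a primitive root.
g = 5: 5^36 ≡ 72; 5^24 ≡ 8 — none is 1, so 5 is a primitive root.
So 5 is the smallest generator of (Z/73Z)^×.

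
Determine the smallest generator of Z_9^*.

φ(9) = φ(3^2) = 3·(3−1) = 6 = 2 · 3.
g is a primitive root iff g^(6/q) ≢ 1 (mod 9) for each prime q ∈ {2, 3}.
g = 2: 2^3 ≡ 8; 2^2 ≡ 4 — none is 1, so 2 is a primitive root.
Hence the least primitive root of 9 is 2.

2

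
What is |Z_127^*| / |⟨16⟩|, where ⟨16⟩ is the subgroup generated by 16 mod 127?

18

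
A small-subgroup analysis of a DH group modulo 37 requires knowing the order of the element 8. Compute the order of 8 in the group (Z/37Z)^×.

12

Since 8 ∈ (Z/37Z)^×, its order divides φ(37) = 37 − 1 = 36 = 2^2 · 3^2.
Divisors of 36: 1, 2, 3, 4, 6, 9, 12, 18, 36.
Check 8^d mod 37 for each divisor in increasing order:
8^1 ≡ 8
8^2 ≡ 27
8^3 ≡ 31
8^4 ≡ 26
8^6 ≡ 36
8^9 ≡ 6
8^12 ≡ 1
Hence ord(8) = 12.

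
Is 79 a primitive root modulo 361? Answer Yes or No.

φ(361) = φ(19^2) = 19·(19−1) = 342 = 2 · 3^2 · 19.
Test 79^(342/q) mod 361 for each prime factor q of 342:
79^171 ≡ 360 (mod 361)  [q = 2: ≢ 1 ✓]
79^114 ≡ 292 (mod 361)  [q = 3: ≢ 1 ✓]
79^18 ≡ 77 (mod 361)  [q = 19: ≢ 1 ✓]
All checks pass, so 79 has order 342 and is a primitive root modulo 361.

Yes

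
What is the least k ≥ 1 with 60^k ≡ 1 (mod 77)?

ord(60) | φ(77) = φ(7·11) = (7−1)·(11−1) = 6·10 = 60 = 2^2 · 3 · 5.
Divisors of 60: 1, 2, 3, 4, 5, 6, 10, 12, 15, 20, 30, 60.
Check 60^d mod 77 for each divisor in increasing order:
60^1 ≡ 60 (mod 77)
60^2 ≡ 58 (mod 77)
60^3 ≡ 15 (mod 77)
60^4 ≡ 53 (mod 77)
60^5 ≡ 23 (mod 77)
60^6 ≡ 71 (mod 77)
60^10 ≡ 67 (mod 77)
60^12 ≡ 36 (mod 77)
60^15 ≡ 1 (mod 77) ✓
Hence ord(60) = 15.

15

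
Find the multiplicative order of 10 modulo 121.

22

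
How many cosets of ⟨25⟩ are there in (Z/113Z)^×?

2

ord(25) | φ(113) = 113 − 1 = 112 = 2^4 · 7.
Divisors of 112: 1, 2, 4, 7, 8, 14, 16, 28, 56, 112.
Evaluate successive powers at the divisors of 112:
25^1 ≡ 25 (mod 113)
25^2 ≡ 60 (mod 113)
25^4 ≡ 97 (mod 113)
25^7 ≡ 69 (mod 113)
25^8 ≡ 30 (mod 113)
25^14 ≡ 15 (mod 113)
25^16 ≡ 109 (mod 113)
25^28 ≡ 112 (mod 113)
25^56 ≡ 1 (mod 113) ✓
The order of 25 is 56, so the subgroup it generates has 56 elements.
The index is φ(113) / ord(25) = 112 / 56 = 2.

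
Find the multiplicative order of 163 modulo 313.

The order of 163 must divide φ(313) = 313 − 1 = 312 = 2^3 · 3 · 13.
Divisors of 312: 1, 2, 3, 4, 6, 8, 12, 13, 24, 26, 39, 52, 78, 104, 156, 312.
Check 163^d mod 313 for each divisor in increasing order:
163^1 ≡ 163 (mod 313)
163^2 ≡ 277 (mod 313)
163^3 ≡ 79 (mod 313)
163^4 ≡ 44 (mod 313)
163^6 ≡ 294 (mod 313)
163^8 ≡ 58 (mod 313)
163^12 ≡ 48 (mod 313)
163^13 ≡ 312 (mod 313)
163^24 ≡ 113 (mod 313)
163^26 ≡ 1 (mod 313) ✓
So ord_313(163) = 26.

26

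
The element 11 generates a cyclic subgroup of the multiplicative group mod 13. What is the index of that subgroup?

ord(11) | φ(13) = 13 − 1 = 12 = 2^2 · 3.
Divisors of 12: 1, 2, 3, 4, 6, 12.
Test each divisor d:
11^1 ≡ 11 (mod 13)
11^2 ≡ 4 (mod 13)
11^3 ≡ 5 (mod 13)
11^4 ≡ 3 (mod 13)
11^6 ≡ 12 (mod 13)
11^12 ≡ 1 (mod 13) ✓
Thus |⟨11⟩| = ord(11) = 12.
[(Z/13Z)^× : ⟨11⟩] = 12/12 = 1.

1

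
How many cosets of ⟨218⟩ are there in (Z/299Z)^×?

4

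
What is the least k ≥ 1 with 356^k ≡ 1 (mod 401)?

8

ord(356) | φ(401) = 401 − 1 = 400 = 2^4 · 5^2.
Divisors of 400: 1, 2, 4, 5, 8, 10, 16, 20, 25, 40, 50, 80, 100, 200, 400.
Compute 356^d (mod 401) for the divisors d until we hit 1:
356^1 ≡ 356 (mod 401)
356^2 ≡ 20 (mod 401)
356^4 ≡ 400 (mod 401)
356^5 ≡ 45 (mod 401)
356^8 ≡ 1 (mod 401) ✓
Therefore the multiplicative order of 356 modulo 401 is 8.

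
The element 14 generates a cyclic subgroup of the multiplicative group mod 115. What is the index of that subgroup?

4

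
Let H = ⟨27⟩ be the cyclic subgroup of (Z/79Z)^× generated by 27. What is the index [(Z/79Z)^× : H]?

3

By Lagrange's theorem, ord_79(27) divides φ(79) = 79 − 1 = 78 = 2 · 3 · 13.
Divisors of 78: 1, 2, 3, 6, 13, 26, 39, 78.
Test each divisor d:
27^1 ≡ 27
27^2 ≡ 18
27^3 ≡ 12
27^6 ≡ 65
27^13 ≡ 78
27^26 ≡ 1
The order of 27 is 26, so the subgroup it generates has 26 elements.
Index = |(Z/79Z)^×| / |⟨27⟩| = 78 / 26 = 3.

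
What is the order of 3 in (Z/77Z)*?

30

Since 3 ∈ (Z/77Z)^×, its order divides φ(77) = φ(7·11) = (7−1)·(11−1) = 6·10 = 60 = 2^2 · 3 · 5.
Divisors of 60: 1, 2, 3, 4, 5, 6, 10, 12, 15, 20, 30, 60.
Check 3^d mod 77 for each divisor in increasing order:
3^1 ≡ 3 (mod 77)
3^2 ≡ 9 (mod 77)
3^3 ≡ 27 (mod 77)
3^4 ≡ 4 (mod 77)
3^5 ≡ 12 (mod 77)
3^6 ≡ 36 (mod 77)
3^10 ≡ 67 (mod 77)
3^12 ≡ 64 (mod 77)
3^15 ≡ 34 (mod 77)
3^20 ≡ 23 (mod 77)
3^30 ≡ 1 (mod 77) ✓
So ord_77(3) = 30.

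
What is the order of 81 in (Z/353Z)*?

88

By Lagrange's theorem, ord_353(81) divides φ(353) = 353 − 1 = 352 = 2^5 · 11.
Divisors of 352: 1, 2, 4, 8, 11, 16, 22, 32, 44, 88, 176, 352.
Check 81^d mod 353 for each divisor in increasing order:
81^1 ≡ 81 (mod 353)
81^2 ≡ 207 (mod 353)
81^4 ≡ 136 (mod 353)
81^8 ≡ 140 (mod 353)
81^11 ≡ 283 (mod 353)
81^16 ≡ 185 (mod 353)
81^22 ≡ 311 (mod 353)
81^32 ≡ 337 (mod 353)
81^44 ≡ 352 (mod 353)
81^88 ≡ 1 (mod 353) ✓
Therefore the multiplicative order of 81 modulo 353 is 88.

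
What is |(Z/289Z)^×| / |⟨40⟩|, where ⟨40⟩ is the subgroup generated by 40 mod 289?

17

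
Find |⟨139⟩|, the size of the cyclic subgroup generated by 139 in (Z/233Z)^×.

232

ord(139) | φ(233) = 233 − 1 = 232 = 2^3 · 29.
Divisors of 232: 1, 2, 4, 8, 29, 58, 116, 232.
Test each divisor d:
139^1 ≡ 139 (mod 233)
139^2 ≡ 215 (mod 233)
139^4 ≡ 91 (mod 233)
139^8 ≡ 126 (mod 233)
139^29 ≡ 97 (mod 233)
139^58 ≡ 89 (mod 233)
139^116 ≡ 232 (mod 233)
139^232 ≡ 1 (mod 233) ✓
So ord_233(139) = 232.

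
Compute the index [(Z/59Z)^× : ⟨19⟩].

Since 19 ∈ (Z/59Z)^×, its order divides φ(59) = 59 − 1 = 58 = 2 · 29.
Divisors of 58: 1, 2, 29, 58.
Check 19^d mod 59 for each divisor in increasing order:
19^1 ≡ 19 (mod 59)
19^2 ≡ 7 (mod 59)
19^29 ≡ 1 (mod 59) ✓
So ord_59(19) = 29, hence |⟨19⟩| = 29.
Index = |(Z/59Z)^×| / |⟨19⟩| = 58 / 29 = 2.

2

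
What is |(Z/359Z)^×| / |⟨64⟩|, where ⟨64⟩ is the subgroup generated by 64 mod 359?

By Lagrange's theorem, ord_359(64) divides φ(359) = 359 − 1 = 358 = 2 · 179.
Divisors of 358: 1, 2, 179, 358.
Test each divisor d:
64^1 ≡ 64 (mod 359)
64^2 ≡ 147 (mod 359)
64^179 ≡ 1 (mod 359) ✓
Thus |⟨64⟩| = ord(64) = 179.
[(Z/359Z)^× : ⟨64⟩] = 358/179 = 2.

2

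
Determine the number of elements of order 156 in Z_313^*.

48

φ(313) = 313 − 1 = 312 = 2^3 · 3 · 13.
Since (Z/313Z)^× is cyclic of order 312, the number of elements of order d is φ(d) when d | 312 and 0 otherwise.
156 = 2^2 · 3 · 13 divides 312, and φ(156) = 48.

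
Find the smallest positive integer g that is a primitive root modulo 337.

φ(337) = 337 − 1 = 336 = 2^4 · 3 · 7.
Test candidates g = 2, 3, … against the prime factors q ∈ {2, 3, 7} of φ(337): g is a generator iff g^(336/q) ≢ 1 for every such q.
g = 2: 2^168 ≡ 1 — hits 1, so not a primitive root.
g = 3: 3^168 ≡ 1 — hits 1, so not a primitive root.
g = 4: 4^168 ≡ 1 — hits 1, so not a primitive root.
g = 5: 5^168 ≡ 336; 5^112 ≡ 1 — hits 1, so not a primitive root.
g = 6: 6^168 ≡ 1 — hits 1, so not a primitive root.
g = 7: 7^168 ≡ 1 — hits 1, so not a primitive root.
g = 8: 8^168 ≡ 1 — hits 1, so not a primitive root.
g = 9: 9^168 ≡ 1 — hits 1, so not a primitive root.
g = 10: 10^168 ≡ 336; 10^112 ≡ 128; 10^48 ≡ 175 — none is 1, so 10 is a primitive root.
The smallest primitive root modulo 337 is 10.

10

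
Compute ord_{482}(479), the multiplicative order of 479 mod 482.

By Lagrange's theorem, ord_482(479) divides φ(482) = φ(2)·φ(241) = 1·240 = 240 = 2^4 · 3 · 5.
Divisors of 240: 1, 2, 3, 4, 5, 6, 8, 10, 12, 15, 16, 20, 24, 30, 40, 48, 60, 80, 120, 240.
Check 479^d mod 482 for each divisor in increasing order:
479^1 ≡ 479
479^2 ≡ 9
479^3 ≡ 455
479^4 ≡ 81
479^5 ≡ 239
479^6 ≡ 247
479^8 ≡ 295
479^10 ≡ 245
479^12 ≡ 277
479^15 ≡ 233
479^16 ≡ 265
479^20 ≡ 257
479^24 ≡ 91
479^30 ≡ 305
479^40 ≡ 15
479^48 ≡ 87
479^60 ≡ 481
479^80 ≡ 225
479^120 ≡ 1
Hence ord(479) = 120.

120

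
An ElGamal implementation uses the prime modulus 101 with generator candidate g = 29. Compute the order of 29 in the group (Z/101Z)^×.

100

ord(29) | φ(101) = 101 − 1 = 100 = 2^2 · 5^2.
Divisors of 100: 1, 2, 4, 5, 10, 20, 25, 50, 100.
Check 29^d mod 101 for each divisor in increasing order:
29^1 ≡ 29
29^2 ≡ 33
29^4 ≡ 79
29^5 ≡ 69
29^10 ≡ 14
29^20 ≡ 95
29^25 ≡ 91
29^50 ≡ 100
29^100 ≡ 1
Hence ord(29) = 100.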